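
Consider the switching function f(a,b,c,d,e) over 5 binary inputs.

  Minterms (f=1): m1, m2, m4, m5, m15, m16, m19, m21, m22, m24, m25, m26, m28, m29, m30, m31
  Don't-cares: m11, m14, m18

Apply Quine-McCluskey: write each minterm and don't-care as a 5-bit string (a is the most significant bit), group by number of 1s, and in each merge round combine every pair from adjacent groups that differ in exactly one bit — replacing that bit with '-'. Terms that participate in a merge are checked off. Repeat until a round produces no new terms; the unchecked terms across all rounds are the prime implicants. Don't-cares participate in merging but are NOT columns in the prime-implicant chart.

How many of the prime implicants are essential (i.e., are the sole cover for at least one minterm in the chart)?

Round 0: 00001✓ 00010✓ 00100✓ 00101✓ 01011✓ 01110✓ 01111✓ 10000✓ 10010✓ 10011✓ 10101✓ 10110✓ 11000✓ 11001✓ 11010✓ 11100✓ 11101✓ 11110✓ 11111✓
Round 1: -0010 -0101 -1110✓ -1111✓ 00-01 0010- 01-11 0111-✓ 1-000✓ 1-010✓ 1-101 1-110✓ 10-10✓ 100-0✓ 1001- 11-00✓ 11-01✓ 11-10✓ 110-0✓ 1100-✓ 111-0✓ 111-1✓ 1110-✓ 1111-✓
Round 2: -111- 1--10 1-0-0 11--0 11-0- 111--
PIs = {-0010, -0101, -111-, 00-01, 0010-, 01-11, 1--10, 1-0-0, 1-101, 1001-, 11--0, 11-0-, 111--}
Coverage chart:
  m1: 00-01 ←essential
  m2: -0010 ←essential
  m4: 0010- ←essential
  m5: -0101,00-01,0010-
  m15: -111-,01-11
  m16: 1-0-0 ←essential
  m19: 1001- ←essential
  m21: -0101,1-101
  m22: 1--10 ←essential
  m24: 1-0-0,11--0,11-0-
  m25: 11-0- ←essential
  m26: 1--10,1-0-0,11--0
  m28: 11--0,11-0-,111--
  m29: 1-101,11-0-,111--
  m30: -111-,1--10,11--0,111--
  m31: -111-,111--
Essential: -0010, 00-01, 0010-, 1--10, 1-0-0, 1001-, 11-0-

7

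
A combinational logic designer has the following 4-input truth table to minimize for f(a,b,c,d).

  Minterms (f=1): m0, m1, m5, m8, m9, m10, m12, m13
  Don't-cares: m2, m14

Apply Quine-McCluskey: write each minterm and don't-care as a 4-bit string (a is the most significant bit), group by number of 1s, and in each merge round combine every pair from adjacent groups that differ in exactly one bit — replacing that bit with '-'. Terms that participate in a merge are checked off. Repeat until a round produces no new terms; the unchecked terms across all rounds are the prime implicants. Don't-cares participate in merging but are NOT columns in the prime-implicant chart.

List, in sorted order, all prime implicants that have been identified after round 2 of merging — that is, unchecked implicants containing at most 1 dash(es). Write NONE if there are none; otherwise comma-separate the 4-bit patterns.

NONE

[col 0] 0000*, 0001*, 0010*, 0101*, 1000*, 1001*, 1010*, 1100*, 1101*, 1110*
[col 1] -000*, -001*, -010*, -101*, 0-01*, 00-0*, 000-*, 1-00*, 1-01*, 1-10*, 10-0*, 100-*, 11-0*, 110-*
[col 2] --01, -0-0, -00-, 1--0, 1-0-
Prime implicants: --01, -0-0, -00-, 1--0, 1-0-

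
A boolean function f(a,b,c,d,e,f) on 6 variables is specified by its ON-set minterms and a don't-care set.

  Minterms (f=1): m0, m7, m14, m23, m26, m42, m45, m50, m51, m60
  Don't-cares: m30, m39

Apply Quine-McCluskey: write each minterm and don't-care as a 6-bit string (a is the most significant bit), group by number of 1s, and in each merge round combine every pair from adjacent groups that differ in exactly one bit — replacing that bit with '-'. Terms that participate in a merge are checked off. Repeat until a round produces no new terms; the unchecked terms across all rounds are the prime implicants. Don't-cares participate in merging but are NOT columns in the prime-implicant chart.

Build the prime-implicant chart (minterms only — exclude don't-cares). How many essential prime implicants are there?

8

Round 0: 000000 000111✓ 001110✓ 010111✓ 011010✓ 011110✓ 100111✓ 101010 101101 110010✓ 110011✓ 111100
Round 1: -00111 0-0111 0-1110 011-10 11001-
PIs = {-00111, 0-0111, 0-1110, 000000, 011-10, 101010, 101101, 11001-, 111100}
Coverage chart:
  m0: 000000 ←essential
  m7: -00111,0-0111
  m14: 0-1110 ←essential
  m23: 0-0111 ←essential
  m26: 011-10 ←essential
  m42: 101010 ←essential
  m45: 101101 ←essential
  m50: 11001- ←essential
  m51: 11001- ←essential
  m60: 111100 ←essential
Essential: 0-0111, 0-1110, 000000, 011-10, 101010, 101101, 11001-, 111100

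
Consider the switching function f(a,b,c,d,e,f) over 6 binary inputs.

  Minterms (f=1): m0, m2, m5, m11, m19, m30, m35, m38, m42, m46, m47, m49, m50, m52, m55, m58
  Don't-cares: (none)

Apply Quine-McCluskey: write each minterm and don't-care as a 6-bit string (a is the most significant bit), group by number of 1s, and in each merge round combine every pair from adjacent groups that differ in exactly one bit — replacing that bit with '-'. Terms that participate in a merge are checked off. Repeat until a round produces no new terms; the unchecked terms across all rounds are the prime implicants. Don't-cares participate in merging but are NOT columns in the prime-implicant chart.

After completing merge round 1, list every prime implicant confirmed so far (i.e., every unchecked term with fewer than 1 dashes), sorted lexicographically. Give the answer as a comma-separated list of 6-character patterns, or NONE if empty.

000101, 001011, 010011, 011110, 100011, 110001, 110100, 110111

[col 0] 000000*, 000010*, 000101, 001011, 010011, 011110, 100011, 100110*, 101010*, 101110*, 101111*, 110001, 110010*, 110100, 110111, 111010*
[col 1] 0000-0, 1-1010, 10-110, 101-10, 10111-, 11-010
Prime implicants: 0000-0, 000101, 001011, 010011, 011110, 1-1010, 10-110, 100011, 101-10, 10111-, 11-010, 110001, 110100, 110111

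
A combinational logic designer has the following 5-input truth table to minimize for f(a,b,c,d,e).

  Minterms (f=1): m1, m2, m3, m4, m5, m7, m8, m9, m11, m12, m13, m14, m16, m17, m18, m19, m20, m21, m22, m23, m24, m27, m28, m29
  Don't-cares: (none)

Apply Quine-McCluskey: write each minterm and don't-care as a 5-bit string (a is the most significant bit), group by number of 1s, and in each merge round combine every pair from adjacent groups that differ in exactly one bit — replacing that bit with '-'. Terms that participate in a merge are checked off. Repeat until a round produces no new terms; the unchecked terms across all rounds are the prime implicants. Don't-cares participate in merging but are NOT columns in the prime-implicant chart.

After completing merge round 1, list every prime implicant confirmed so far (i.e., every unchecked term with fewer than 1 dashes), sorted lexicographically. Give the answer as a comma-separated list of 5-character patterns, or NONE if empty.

NONE

[col 0] 00001*, 00010*, 00011*, 00100*, 00101*, 00111*, 01000*, 01001*, 01011*, 01100*, 01101*, 01110*, 10000*, 10001*, 10010*, 10011*, 10100*, 10101*, 10110*, 10111*, 11000*, 11011*, 11100*, 11101*
[col 1] -0001*, -0010*, -0011*, -0100*, -0101*, -0111*, -1000*, -1011*, -1100*, -1101*, 0-001*, 0-011*, 0-100*, 0-101*, 00-01*, 00-11*, 000-1*, 0001-*, 001-1*, 0010-*, 01-00*, 01-01*, 010-1*, 0100-*, 011-0, 0110-*, 1-000*, 1-011*, 1-100*, 1-101*, 10-00*, 10-01*, 10-10*, 10-11*, 100-0*, 100-1*, 1000-*, 1001-*, 101-0*, 101-1*, 1010-*, 1011-*, 11-00*, 1110-*
[col 2] --011, --100*, --101*, -0-01*, -0-11*, -00-1*, -001-, -01-1*, -010-*, -1-00, -110-*, 0--01, 0-0-1, 0-10-*, 00--1*, 01-0-, 1--00, 1-10-*, 10--0*, 10--1*, 10-0-*, 10-1-*, 100--*, 101--*
[col 3] --10-, -0--1, 10---
Prime implicants: --011, --10-, -0--1, -001-, -1-00, 0--01, 0-0-1, 01-0-, 011-0, 1--00, 10---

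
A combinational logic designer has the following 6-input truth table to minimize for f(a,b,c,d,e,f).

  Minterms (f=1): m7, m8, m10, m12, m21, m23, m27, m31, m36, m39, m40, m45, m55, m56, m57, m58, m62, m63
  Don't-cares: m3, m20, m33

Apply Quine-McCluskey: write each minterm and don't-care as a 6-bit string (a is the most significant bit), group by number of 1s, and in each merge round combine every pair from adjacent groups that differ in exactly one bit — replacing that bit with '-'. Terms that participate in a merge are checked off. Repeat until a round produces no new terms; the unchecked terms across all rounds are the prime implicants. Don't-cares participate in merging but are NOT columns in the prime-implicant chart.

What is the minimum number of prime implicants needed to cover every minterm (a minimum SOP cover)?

Round 0: 000011✓ 000111✓ 001000✓ 001010✓ 001100✓ 010100✓ 010101✓ 010111✓ 011011✓ 011111✓ 100001 100100 100111✓ 101000✓ 101101 110111✓ 111000✓ 111001✓ 111010✓ 111110✓ 111111✓
Round 1: -00111✓ -01000 -10111✓ -11111✓ 0-0111✓ 000-11 001-00 0010-0 01-111✓ 0101-1 01010- 011-11 1-0111✓ 1-1000 11-111✓ 111-10 1110-0 11100- 11111-
Round 2: --0111 -1-111
PIs = {--0111, -01000, -1-111, 000-11, 001-00, 0010-0, 0101-1, 01010-, 011-11, 1-1000, 100001, 100100, 101101, 111-10, 1110-0, 11100-, 11111-}
Coverage chart:
  m7: --0111,000-11
  m8: -01000,001-00,0010-0
  m10: 0010-0 ←essential
  m12: 001-00 ←essential
  m21: 0101-1,01010-
  m23: --0111,-1-111,0101-1
  m27: 011-11 ←essential
  m31: -1-111,011-11
  m36: 100100 ←essential
  m39: --0111 ←essential
  m40: -01000,1-1000
  m45: 101101 ←essential
  m55: --0111,-1-111
  m56: 1-1000,1110-0,11100-
  m57: 11100- ←essential
  m58: 111-10,1110-0
  m62: 111-10,11111-
  m63: -1-111,11111-
Essential: --0111, 001-00, 0010-0, 011-11, 100100, 101101, 11100-
Petrick residual → -01000, -1-111, 0101-1, 111-10
Min cover (11 terms): c'def + b'cd'e'f' + bdef + a'b'ce'f' + a'b'cd'f' + a'bc'df + a'bcef + ab'c'de'f' + ab'cde'f + abcef' + abcd'e'

11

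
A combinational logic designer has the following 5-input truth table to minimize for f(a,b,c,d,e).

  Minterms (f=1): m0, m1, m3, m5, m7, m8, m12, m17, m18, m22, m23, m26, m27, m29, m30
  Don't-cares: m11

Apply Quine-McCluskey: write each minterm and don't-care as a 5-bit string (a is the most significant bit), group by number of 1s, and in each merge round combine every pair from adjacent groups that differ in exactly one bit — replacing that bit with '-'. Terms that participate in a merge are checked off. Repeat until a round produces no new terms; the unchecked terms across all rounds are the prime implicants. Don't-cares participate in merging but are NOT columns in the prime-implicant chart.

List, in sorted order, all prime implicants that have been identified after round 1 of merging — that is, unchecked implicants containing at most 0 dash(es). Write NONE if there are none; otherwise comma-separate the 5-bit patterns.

Round 0: 00000✓ 00001✓ 00011✓ 00101✓ 00111✓ 01000✓ 01011✓ 01100✓ 10001✓ 10010✓ 10110✓ 10111✓ 11010✓ 11011✓ 11101 11110✓
Round 1: -0001 -0111 -1011 0-000 0-011 00-01✓ 00-11✓ 000-1✓ 0000- 001-1✓ 01-00 1-010✓ 1-110✓ 10-10✓ 1011- 11-10✓ 1101-
Round 2: 00--1 1--10
PIs = {-0001, -0111, -1011, 0-000, 0-011, 00--1, 0000-, 01-00, 1--10, 1011-, 1101-, 11101}

11101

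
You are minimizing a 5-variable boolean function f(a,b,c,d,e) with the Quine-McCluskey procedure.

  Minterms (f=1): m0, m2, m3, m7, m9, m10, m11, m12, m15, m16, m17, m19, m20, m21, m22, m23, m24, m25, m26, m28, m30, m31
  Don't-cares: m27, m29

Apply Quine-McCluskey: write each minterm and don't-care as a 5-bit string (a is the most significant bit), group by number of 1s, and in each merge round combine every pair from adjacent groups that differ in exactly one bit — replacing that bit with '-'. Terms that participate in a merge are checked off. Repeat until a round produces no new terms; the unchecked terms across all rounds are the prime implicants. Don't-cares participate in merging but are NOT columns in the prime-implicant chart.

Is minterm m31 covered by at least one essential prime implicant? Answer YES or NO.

Round 0: 00000✓ 00010✓ 00011✓ 00111✓ 01001✓ 01010✓ 01011✓ 01100✓ 01111✓ 10000✓ 10001✓ 10011✓ 10100✓ 10101✓ 10110✓ 10111✓ 11000✓ 11001✓ 11010✓ 11011✓ 11100✓ 11101✓ 11110✓ 11111✓
Round 1: -0000 -0011✓ -0111✓ -1001✓ -1010✓ -1011✓ -1100 -1111✓ 0-010✓ 0-011✓ 0-111✓ 00-11✓ 000-0 0001-✓ 01-11✓ 010-1✓ 0101-✓ 1-000✓ 1-001✓ 1-011✓ 1-100✓ 1-101✓ 1-110✓ 1-111✓ 10-00✓ 10-01✓ 10-11✓ 100-1✓ 1000-✓ 101-0✓ 101-1✓ 1010-✓ 1011-✓ 11-00✓ 11-01✓ 11-10✓ 11-11✓ 110-0✓ 110-1✓ 1100-✓ 1101-✓ 111-0✓ 111-1✓ 1110-✓ 1111-✓
Round 2: --011✓ --111✓ -0-11✓ -1-11✓ -10-1 -101- 0--11✓ 0-01- 1--00✓ 1--01✓ 1--11✓ 1-0-1✓ 1-00-✓ 1-1-0✓ 1-1-1✓ 1-10-✓ 1-11-✓ 10--1✓ 10-0-✓ 101--✓ 11--0✓ 11--1✓ 11-0-✓ 11-1-✓ 110--✓ 111--✓
Round 3: ---11 1---1 1--0- 1-1-- 11---
PIs = {---11, -0000, -10-1, -101-, -1100, 0-01-, 000-0, 1---1, 1--0-, 1-1--, 11---}
Coverage chart:
  m0: -0000,000-0
  m2: 0-01-,000-0
  m3: ---11,0-01-
  m7: ---11 ←essential
  m9: -10-1 ←essential
  m10: -101-,0-01-
  m11: ---11,-10-1,-101-,0-01-
  m12: -1100 ←essential
  m15: ---11 ←essential
  m16: -0000,1--0-
  m17: 1---1,1--0-
  m19: ---11,1---1
  m20: 1--0-,1-1--
  m21: 1---1,1--0-,1-1--
  m22: 1-1-- ←essential
  m23: ---11,1---1,1-1--
  m24: 1--0-,11---
  m25: -10-1,1---1,1--0-,11---
  m26: -101-,11---
  m28: -1100,1--0-,1-1--,11---
  m30: 1-1--,11---
  m31: ---11,1---1,1-1--,11---
Essential: ---11, -10-1, -1100, 1-1--

YES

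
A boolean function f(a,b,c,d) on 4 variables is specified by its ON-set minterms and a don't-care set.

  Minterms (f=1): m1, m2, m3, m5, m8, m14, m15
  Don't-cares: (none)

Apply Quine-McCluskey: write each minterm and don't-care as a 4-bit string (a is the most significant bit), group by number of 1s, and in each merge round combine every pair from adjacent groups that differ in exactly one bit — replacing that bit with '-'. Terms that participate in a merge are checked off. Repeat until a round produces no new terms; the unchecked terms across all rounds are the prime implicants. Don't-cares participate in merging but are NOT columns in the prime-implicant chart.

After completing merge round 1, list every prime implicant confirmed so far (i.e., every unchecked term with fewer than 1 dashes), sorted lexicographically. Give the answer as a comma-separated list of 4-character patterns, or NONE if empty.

1000

size-2^0 implicants → 0001(✓)  0010(✓)  0011(✓)  0101(✓)  1000  1110(✓)  1111(✓)
size-2^1 implicants → 0-01  00-1  001-  111-
Unchecked terms (primes): 0-01, 00-1, 001-, 1000, 111-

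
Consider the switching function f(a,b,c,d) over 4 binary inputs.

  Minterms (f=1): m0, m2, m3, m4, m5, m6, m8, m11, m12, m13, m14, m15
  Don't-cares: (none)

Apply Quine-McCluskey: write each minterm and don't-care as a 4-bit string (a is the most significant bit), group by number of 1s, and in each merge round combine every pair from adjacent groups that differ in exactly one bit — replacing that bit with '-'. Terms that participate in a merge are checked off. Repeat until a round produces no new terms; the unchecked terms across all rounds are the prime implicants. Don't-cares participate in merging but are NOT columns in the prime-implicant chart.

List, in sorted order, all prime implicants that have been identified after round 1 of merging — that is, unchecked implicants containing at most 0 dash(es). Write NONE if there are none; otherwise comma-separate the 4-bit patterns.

size-2^0 implicants → 0000(✓)  0010(✓)  0011(✓)  0100(✓)  0101(✓)  0110(✓)  1000(✓)  1011(✓)  1100(✓)  1101(✓)  1110(✓)  1111(✓)
size-2^1 implicants → -000(✓)  -011  -100(✓)  -101(✓)  -110(✓)  0-00(✓)  0-10(✓)  00-0(✓)  001-  01-0(✓)  010-(✓)  1-00(✓)  1-11  11-0(✓)  11-1(✓)  110-(✓)  111-(✓)
size-2^2 implicants → --00  -1-0  -10-  0--0  11--
Unchecked terms (primes): --00, -011, -1-0, -10-, 0--0, 001-, 1-11, 11--

NONE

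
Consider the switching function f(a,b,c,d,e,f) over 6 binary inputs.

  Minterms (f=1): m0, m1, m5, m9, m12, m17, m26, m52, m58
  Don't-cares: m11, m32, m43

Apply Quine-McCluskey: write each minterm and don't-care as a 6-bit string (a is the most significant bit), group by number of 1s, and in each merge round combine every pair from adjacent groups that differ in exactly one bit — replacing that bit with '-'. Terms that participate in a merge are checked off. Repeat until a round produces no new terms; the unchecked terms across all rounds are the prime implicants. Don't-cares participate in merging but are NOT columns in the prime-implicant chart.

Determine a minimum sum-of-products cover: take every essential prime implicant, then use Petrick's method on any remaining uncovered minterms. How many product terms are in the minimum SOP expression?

[col 0] 000000*, 000001*, 000101*, 001001*, 001011*, 001100, 010001*, 011010*, 100000*, 101011*, 110100, 111010*
[col 1] -00000, -01011, -11010, 0-0001, 00-001, 000-01, 00000-, 0010-1
Prime implicants: -00000, -01011, -11010, 0-0001, 00-001, 000-01, 00000-, 0010-1, 001100, 110100
PI chart (minterm → PIs covering it):
  0 | -00000,00000-
  1 | 0-0001,00-001,000-01,00000-
  5 | 000-01  (sole → essential)
  9 | 00-001,0010-1
  12 | 001100  (sole → essential)
  17 | 0-0001  (sole → essential)
  26 | -11010  (sole → essential)
  52 | 110100  (sole → essential)
  58 | -11010  (sole → essential)
Essential prime implicants: -11010, 0-0001, 000-01, 001100, 110100
Petrick residual → -00000, 00-001
Minimum SOP uses 7 PIs: b'c'd'e'f' + bcd'ef' + a'c'd'e'f + a'b'd'e'f + a'b'c'e'f + a'b'cde'f' + abc'de'f'

7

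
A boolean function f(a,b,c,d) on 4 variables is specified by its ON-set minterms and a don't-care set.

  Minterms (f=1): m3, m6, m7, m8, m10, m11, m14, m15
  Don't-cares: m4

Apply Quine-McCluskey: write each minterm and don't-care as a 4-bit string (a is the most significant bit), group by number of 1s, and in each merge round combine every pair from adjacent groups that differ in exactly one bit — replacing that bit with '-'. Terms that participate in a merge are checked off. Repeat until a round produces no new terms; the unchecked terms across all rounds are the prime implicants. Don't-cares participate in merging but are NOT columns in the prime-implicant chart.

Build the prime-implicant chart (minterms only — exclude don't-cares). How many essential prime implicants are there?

2

size-2^0 implicants → 0011(✓)  0100(✓)  0110(✓)  0111(✓)  1000(✓)  1010(✓)  1011(✓)  1110(✓)  1111(✓)
size-2^1 implicants → -011(✓)  -110(✓)  -111(✓)  0-11(✓)  01-0  011-(✓)  1-10(✓)  1-11(✓)  10-0  101-(✓)  111-(✓)
size-2^2 implicants → --11  -11-  1-1-
Unchecked terms (primes): --11, -11-, 01-0, 1-1-, 10-0
Minterm coverage:
  m3 ⊆ --11 [E]
  m6 ⊆ -11-,01-0
  m7 ⊆ --11,-11-
  m8 ⊆ 10-0 [E]
  m10 ⊆ 1-1-,10-0
  m11 ⊆ --11,1-1-
  m14 ⊆ -11-,1-1-
  m15 ⊆ --11,-11-,1-1-
E = {--11, 10-0}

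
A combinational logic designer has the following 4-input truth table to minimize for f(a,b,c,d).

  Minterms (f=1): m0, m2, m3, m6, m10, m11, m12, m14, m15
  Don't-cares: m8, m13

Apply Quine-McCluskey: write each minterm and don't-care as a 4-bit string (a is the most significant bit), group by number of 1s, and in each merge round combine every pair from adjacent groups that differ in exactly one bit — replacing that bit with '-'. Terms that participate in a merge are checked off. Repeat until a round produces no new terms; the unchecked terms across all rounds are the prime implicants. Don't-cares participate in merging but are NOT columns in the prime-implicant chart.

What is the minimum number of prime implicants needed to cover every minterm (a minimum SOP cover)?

4

Round 0: 0000✓ 0010✓ 0011✓ 0110✓ 1000✓ 1010✓ 1011✓ 1100✓ 1101✓ 1110✓ 1111✓
Round 1: -000✓ -010✓ -011✓ -110✓ 0-10✓ 00-0✓ 001-✓ 1-00✓ 1-10✓ 1-11✓ 10-0✓ 101-✓ 11-0✓ 11-1✓ 110-✓ 111-✓
Round 2: --10 -0-0 -01- 1--0 1-1- 11--
PIs = {--10, -0-0, -01-, 1--0, 1-1-, 11--}
Coverage chart:
  m0: -0-0 ←essential
  m2: --10,-0-0,-01-
  m3: -01- ←essential
  m6: --10 ←essential
  m10: --10,-0-0,-01-,1--0,1-1-
  m11: -01-,1-1-
  m12: 1--0,11--
  m14: --10,1--0,1-1-,11--
  m15: 1-1-,11--
Essential: --10, -0-0, -01-
Petrick residual → 11--
Min cover (4 terms): cd' + b'd' + b'c + ab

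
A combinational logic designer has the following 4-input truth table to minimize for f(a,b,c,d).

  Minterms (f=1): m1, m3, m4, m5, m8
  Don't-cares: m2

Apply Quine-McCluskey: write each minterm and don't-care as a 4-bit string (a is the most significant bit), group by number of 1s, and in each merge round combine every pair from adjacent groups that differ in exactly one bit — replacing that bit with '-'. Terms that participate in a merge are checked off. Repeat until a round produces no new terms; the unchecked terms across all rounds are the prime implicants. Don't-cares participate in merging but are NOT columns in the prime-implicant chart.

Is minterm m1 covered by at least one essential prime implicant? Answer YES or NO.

NO

Round 0: 0001✓ 0010✓ 0011✓ 0100✓ 0101✓ 1000
Round 1: 0-01 00-1 001- 010-
PIs = {0-01, 00-1, 001-, 010-, 1000}
Coverage chart:
  m1: 0-01,00-1
  m3: 00-1,001-
  m4: 010- ←essential
  m5: 0-01,010-
  m8: 1000 ←essential
Essential: 010-, 1000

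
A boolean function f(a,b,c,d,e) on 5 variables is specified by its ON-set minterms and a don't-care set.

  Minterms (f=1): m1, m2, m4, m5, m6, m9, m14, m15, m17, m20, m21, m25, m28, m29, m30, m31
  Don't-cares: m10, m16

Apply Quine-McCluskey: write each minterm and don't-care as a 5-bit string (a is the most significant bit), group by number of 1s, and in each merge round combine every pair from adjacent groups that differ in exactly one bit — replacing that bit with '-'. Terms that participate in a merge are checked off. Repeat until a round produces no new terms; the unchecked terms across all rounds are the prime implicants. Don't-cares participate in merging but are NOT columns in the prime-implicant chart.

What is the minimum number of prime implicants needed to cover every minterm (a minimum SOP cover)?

Round 0: 00001✓ 00010✓ 00100✓ 00101✓ 00110✓ 01001✓ 01010✓ 01110✓ 01111✓ 10000✓ 10001✓ 10100✓ 10101✓ 11001✓ 11100✓ 11101✓ 11110✓ 11111✓
Round 1: -0001✓ -0100✓ -0101✓ -1001✓ -1110✓ -1111✓ 0-001✓ 0-010✓ 0-110✓ 00-01✓ 00-10✓ 001-0 0010-✓ 01-10✓ 0111-✓ 1-001✓ 1-100✓ 1-101✓ 10-00✓ 10-01✓ 1000-✓ 1010-✓ 11-01✓ 111-0✓ 111-1✓ 1110-✓ 1111-✓
Round 2: --001 -0-01 -010- -111- 0--10 1--01 1-10- 10-0- 111--
PIs = {--001, -0-01, -010-, -111-, 0--10, 001-0, 1--01, 1-10-, 10-0-, 111--}
Coverage chart:
  m1: --001,-0-01
  m2: 0--10 ←essential
  m4: -010-,001-0
  m5: -0-01,-010-
  m6: 0--10,001-0
  m9: --001 ←essential
  m14: -111-,0--10
  m15: -111- ←essential
  m17: --001,-0-01,1--01,10-0-
  m20: -010-,1-10-,10-0-
  m21: -0-01,-010-,1--01,1-10-,10-0-
  m25: --001,1--01
  m28: 1-10-,111--
  m29: 1--01,1-10-,111--
  m30: -111-,111--
  m31: -111-,111--
Essential: --001, -111-, 0--10
Petrick residual → -010-, 1-10-
Min cover (5 terms): c'd'e + b'cd' + bcd + a'de' + acd'

5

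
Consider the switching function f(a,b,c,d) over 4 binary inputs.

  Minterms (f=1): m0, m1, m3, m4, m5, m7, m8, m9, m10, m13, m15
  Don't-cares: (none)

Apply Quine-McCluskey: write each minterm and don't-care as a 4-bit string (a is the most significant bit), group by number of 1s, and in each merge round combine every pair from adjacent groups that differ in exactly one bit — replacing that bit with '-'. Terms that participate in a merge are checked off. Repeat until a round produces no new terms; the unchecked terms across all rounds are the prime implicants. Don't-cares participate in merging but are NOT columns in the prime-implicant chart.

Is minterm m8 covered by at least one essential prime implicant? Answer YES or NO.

YES

Round 0: 0000✓ 0001✓ 0011✓ 0100✓ 0101✓ 0111✓ 1000✓ 1001✓ 1010✓ 1101✓ 1111✓
Round 1: -000✓ -001✓ -101✓ -111✓ 0-00✓ 0-01✓ 0-11✓ 00-1✓ 000-✓ 01-1✓ 010-✓ 1-01✓ 10-0 100-✓ 11-1✓
Round 2: --01 -00- -1-1 0--1 0-0-
PIs = {--01, -00-, -1-1, 0--1, 0-0-, 10-0}
Coverage chart:
  m0: -00-,0-0-
  m1: --01,-00-,0--1,0-0-
  m3: 0--1 ←essential
  m4: 0-0- ←essential
  m5: --01,-1-1,0--1,0-0-
  m7: -1-1,0--1
  m8: -00-,10-0
  m9: --01,-00-
  m10: 10-0 ←essential
  m13: --01,-1-1
  m15: -1-1 ←essential
Essential: -1-1, 0--1, 0-0-, 10-0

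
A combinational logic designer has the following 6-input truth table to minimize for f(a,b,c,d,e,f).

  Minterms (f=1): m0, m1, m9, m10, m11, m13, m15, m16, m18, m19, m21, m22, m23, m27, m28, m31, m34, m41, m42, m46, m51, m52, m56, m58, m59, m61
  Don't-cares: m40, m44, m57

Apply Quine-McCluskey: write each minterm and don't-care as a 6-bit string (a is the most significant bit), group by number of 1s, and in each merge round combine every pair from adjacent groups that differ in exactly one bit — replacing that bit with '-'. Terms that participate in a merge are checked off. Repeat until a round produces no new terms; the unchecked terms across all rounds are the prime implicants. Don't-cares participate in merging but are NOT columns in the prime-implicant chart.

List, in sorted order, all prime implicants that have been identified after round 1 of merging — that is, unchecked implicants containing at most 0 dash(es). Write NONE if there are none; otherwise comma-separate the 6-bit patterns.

size-2^0 implicants → 000000(✓)  000001(✓)  001001(✓)  001010(✓)  001011(✓)  001101(✓)  001111(✓)  010000(✓)  010010(✓)  010011(✓)  010101(✓)  010110(✓)  010111(✓)  011011(✓)  011100  011111(✓)  100010(✓)  101000(✓)  101001(✓)  101010(✓)  101100(✓)  101110(✓)  110011(✓)  110100  111000(✓)  111001(✓)  111010(✓)  111011(✓)  111101(✓)
size-2^1 implicants → -01001  -01010  -10011(✓)  -11011(✓)  0-0000  0-1011(✓)  0-1111(✓)  00-001  00000-  001-01(✓)  001-11(✓)  0010-1(✓)  00101-  0011-1(✓)  01-011(✓)  01-111(✓)  010-10(✓)  010-11(✓)  0100-0  01001-(✓)  0101-1  01011-(✓)  011-11(✓)  1-1000(✓)  1-1001(✓)  1-1010(✓)  10-010  101-00(✓)  101-10(✓)  1010-0(✓)  10100-(✓)  1011-0(✓)  11-011(✓)  111-01  1110-0(✓)  1110-1(✓)  11100-(✓)  11101-(✓)
size-2^2 implicants → -1-011  0-1-11  001--1  01--11  010-1-  1-10-0  1-100-  101--0  1110--
Unchecked terms (primes): -01001, -01010, -1-011, 0-0000, 0-1-11, 00-001, 00000-, 001--1, 00101-, 01--11, 010-1-, 0100-0, 0101-1, 011100, 1-10-0, 1-100-, 10-010, 101--0, 110100, 111-01, 1110--

011100, 110100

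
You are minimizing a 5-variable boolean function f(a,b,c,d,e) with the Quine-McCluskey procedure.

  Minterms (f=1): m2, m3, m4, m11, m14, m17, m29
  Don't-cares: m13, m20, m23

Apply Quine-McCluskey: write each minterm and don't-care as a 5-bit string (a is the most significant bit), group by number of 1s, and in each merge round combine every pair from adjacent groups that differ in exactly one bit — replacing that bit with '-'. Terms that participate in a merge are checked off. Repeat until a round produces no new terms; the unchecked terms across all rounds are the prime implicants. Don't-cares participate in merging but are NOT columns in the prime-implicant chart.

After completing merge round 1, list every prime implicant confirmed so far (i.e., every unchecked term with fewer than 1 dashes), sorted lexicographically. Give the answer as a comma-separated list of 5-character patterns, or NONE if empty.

size-2^0 implicants → 00010(✓)  00011(✓)  00100(✓)  01011(✓)  01101(✓)  01110  10001  10100(✓)  10111  11101(✓)
size-2^1 implicants → -0100  -1101  0-011  0001-
Unchecked terms (primes): -0100, -1101, 0-011, 0001-, 01110, 10001, 10111

01110, 10001, 10111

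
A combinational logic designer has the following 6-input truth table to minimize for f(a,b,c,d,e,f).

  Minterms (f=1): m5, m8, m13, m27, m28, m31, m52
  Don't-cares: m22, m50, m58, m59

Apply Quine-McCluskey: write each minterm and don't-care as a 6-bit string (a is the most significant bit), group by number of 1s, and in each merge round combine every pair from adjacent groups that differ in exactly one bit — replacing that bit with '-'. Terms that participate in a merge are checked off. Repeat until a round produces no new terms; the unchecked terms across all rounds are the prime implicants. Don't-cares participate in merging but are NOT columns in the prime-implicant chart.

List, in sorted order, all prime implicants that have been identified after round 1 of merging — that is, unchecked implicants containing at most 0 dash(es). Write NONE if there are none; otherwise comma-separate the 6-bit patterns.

001000, 010110, 011100, 110100

[col 0] 000101*, 001000, 001101*, 010110, 011011*, 011100, 011111*, 110010*, 110100, 111010*, 111011*
[col 1] -11011, 00-101, 011-11, 11-010, 11101-
Prime implicants: -11011, 00-101, 001000, 010110, 011-11, 011100, 11-010, 110100, 11101-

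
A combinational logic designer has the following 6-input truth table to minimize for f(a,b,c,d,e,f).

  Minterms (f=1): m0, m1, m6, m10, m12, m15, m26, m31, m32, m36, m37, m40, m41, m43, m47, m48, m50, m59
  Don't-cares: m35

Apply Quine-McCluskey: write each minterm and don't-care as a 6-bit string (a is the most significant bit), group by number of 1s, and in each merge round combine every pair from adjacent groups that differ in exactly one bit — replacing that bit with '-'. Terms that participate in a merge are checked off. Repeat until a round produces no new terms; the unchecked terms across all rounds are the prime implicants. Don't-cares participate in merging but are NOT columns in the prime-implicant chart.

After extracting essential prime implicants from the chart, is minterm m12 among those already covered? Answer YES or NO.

YES

[col 0] 000000*, 000001*, 000110, 001010*, 001100, 001111*, 011010*, 011111*, 100000*, 100011*, 100100*, 100101*, 101000*, 101001*, 101011*, 101111*, 110000*, 110010*, 111011*
[col 1] -00000, -01111, 0-1010, 0-1111, 00000-, 1-0000, 1-1011, 10-000, 10-011, 100-00, 10010-, 101-11, 1010-1, 10100-, 1100-0
Prime implicants: -00000, -01111, 0-1010, 0-1111, 00000-, 000110, 001100, 1-0000, 1-1011, 10-000, 10-011, 100-00, 10010-, 101-11, 1010-1, 10100-, 1100-0
PI chart (minterm → PIs covering it):
  0 | -00000,00000-
  1 | 00000-  (sole → essential)
  6 | 000110  (sole → essential)
  10 | 0-1010  (sole → essential)
  12 | 001100  (sole → essential)
  15 | -01111,0-1111
  26 | 0-1010  (sole → essential)
  31 | 0-1111  (sole → essential)
  32 | -00000,1-0000,10-000,100-00
  36 | 100-00,10010-
  37 | 10010-  (sole → essential)
  40 | 10-000,10100-
  41 | 1010-1,10100-
  43 | 1-1011,10-011,101-11,1010-1
  47 | -01111,101-11
  48 | 1-0000,1100-0
  50 | 1100-0  (sole → essential)
  59 | 1-1011  (sole → essential)
Essential prime implicants: 0-1010, 0-1111, 00000-, 000110, 001100, 1-1011, 10010-, 1100-0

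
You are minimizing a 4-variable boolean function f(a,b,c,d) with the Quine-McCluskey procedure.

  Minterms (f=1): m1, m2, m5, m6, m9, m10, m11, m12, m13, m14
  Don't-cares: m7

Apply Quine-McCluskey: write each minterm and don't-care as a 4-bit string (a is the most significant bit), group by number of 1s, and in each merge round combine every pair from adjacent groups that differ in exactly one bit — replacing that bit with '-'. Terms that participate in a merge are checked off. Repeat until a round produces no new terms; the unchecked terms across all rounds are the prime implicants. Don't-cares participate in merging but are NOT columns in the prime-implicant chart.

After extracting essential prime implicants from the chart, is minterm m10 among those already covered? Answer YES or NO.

YES

Round 0: 0001✓ 0010✓ 0101✓ 0110✓ 0111✓ 1001✓ 1010✓ 1011✓ 1100✓ 1101✓ 1110✓
Round 1: -001✓ -010✓ -101✓ -110✓ 0-01✓ 0-10✓ 01-1 011- 1-01✓ 1-10✓ 10-1 101- 11-0 110-
Round 2: --01 --10
PIs = {--01, --10, 01-1, 011-, 10-1, 101-, 11-0, 110-}
Coverage chart:
  m1: --01 ←essential
  m2: --10 ←essential
  m5: --01,01-1
  m6: --10,011-
  m9: --01,10-1
  m10: --10,101-
  m11: 10-1,101-
  m12: 11-0,110-
  m13: --01,110-
  m14: --10,11-0
Essential: --01, --10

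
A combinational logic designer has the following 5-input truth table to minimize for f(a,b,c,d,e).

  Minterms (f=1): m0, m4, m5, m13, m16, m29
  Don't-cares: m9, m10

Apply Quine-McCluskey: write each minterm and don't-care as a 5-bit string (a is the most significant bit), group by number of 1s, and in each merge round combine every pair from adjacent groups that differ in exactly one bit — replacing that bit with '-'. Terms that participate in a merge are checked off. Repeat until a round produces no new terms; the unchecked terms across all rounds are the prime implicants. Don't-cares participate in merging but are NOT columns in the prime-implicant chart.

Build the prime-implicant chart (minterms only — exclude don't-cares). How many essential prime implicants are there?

[col 0] 00000*, 00100*, 00101*, 01001*, 01010, 01101*, 10000*, 11101*
[col 1] -0000, -1101, 0-101, 00-00, 0010-, 01-01
Prime implicants: -0000, -1101, 0-101, 00-00, 0010-, 01-01, 01010
PI chart (minterm → PIs covering it):
  0 | -0000,00-00
  4 | 00-00,0010-
  5 | 0-101,0010-
  13 | -1101,0-101,01-01
  16 | -0000  (sole → essential)
  29 | -1101  (sole → essential)
Essential prime implicants: -0000, -1101

2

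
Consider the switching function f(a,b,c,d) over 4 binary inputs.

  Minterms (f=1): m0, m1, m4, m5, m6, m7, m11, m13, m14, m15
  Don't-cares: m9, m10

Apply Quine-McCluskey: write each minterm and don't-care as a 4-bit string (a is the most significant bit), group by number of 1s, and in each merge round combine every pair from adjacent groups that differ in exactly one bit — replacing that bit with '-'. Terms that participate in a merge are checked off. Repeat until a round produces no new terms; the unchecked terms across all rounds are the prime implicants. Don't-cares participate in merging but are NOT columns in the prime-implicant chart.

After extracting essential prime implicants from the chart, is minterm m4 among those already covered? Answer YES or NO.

YES

Round 0: 0000✓ 0001✓ 0100✓ 0101✓ 0110✓ 0111✓ 1001✓ 1010✓ 1011✓ 1101✓ 1110✓ 1111✓
Round 1: -001✓ -101✓ -110✓ -111✓ 0-00✓ 0-01✓ 000-✓ 01-0✓ 01-1✓ 010-✓ 011-✓ 1-01✓ 1-10✓ 1-11✓ 10-1✓ 101-✓ 11-1✓ 111-✓
Round 2: --01 -1-1 -11- 0-0- 01-- 1--1 1-1-
PIs = {--01, -1-1, -11-, 0-0-, 01--, 1--1, 1-1-}
Coverage chart:
  m0: 0-0- ←essential
  m1: --01,0-0-
  m4: 0-0-,01--
  m5: --01,-1-1,0-0-,01--
  m6: -11-,01--
  m7: -1-1,-11-,01--
  m11: 1--1,1-1-
  m13: --01,-1-1,1--1
  m14: -11-,1-1-
  m15: -1-1,-11-,1--1,1-1-
Essential: 0-0-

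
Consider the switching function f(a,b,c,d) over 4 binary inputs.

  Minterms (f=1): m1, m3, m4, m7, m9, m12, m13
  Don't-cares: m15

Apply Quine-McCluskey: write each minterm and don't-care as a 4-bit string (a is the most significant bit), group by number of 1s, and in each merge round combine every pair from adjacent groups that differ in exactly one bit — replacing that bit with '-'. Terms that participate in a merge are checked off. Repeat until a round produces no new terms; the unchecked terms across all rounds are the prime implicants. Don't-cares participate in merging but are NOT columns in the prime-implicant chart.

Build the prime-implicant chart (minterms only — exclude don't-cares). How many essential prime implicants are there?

1

Round 0: 0001✓ 0011✓ 0100✓ 0111✓ 1001✓ 1100✓ 1101✓ 1111✓
Round 1: -001 -100 -111 0-11 00-1 1-01 11-1 110-
PIs = {-001, -100, -111, 0-11, 00-1, 1-01, 11-1, 110-}
Coverage chart:
  m1: -001,00-1
  m3: 0-11,00-1
  m4: -100 ←essential
  m7: -111,0-11
  m9: -001,1-01
  m12: -100,110-
  m13: 1-01,11-1,110-
Essential: -100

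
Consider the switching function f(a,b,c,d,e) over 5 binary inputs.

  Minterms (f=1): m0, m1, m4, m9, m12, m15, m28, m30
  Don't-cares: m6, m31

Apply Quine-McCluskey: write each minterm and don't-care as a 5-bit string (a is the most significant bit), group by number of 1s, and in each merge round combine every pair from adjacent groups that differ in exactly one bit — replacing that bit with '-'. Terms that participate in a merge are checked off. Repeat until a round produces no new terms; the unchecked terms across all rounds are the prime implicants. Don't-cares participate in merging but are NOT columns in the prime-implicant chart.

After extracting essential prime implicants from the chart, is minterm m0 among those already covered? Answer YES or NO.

[col 0] 00000*, 00001*, 00100*, 00110*, 01001*, 01100*, 01111*, 11100*, 11110*, 11111*
[col 1] -1100, -1111, 0-001, 0-100, 00-00, 0000-, 001-0, 111-0, 1111-
Prime implicants: -1100, -1111, 0-001, 0-100, 00-00, 0000-, 001-0, 111-0, 1111-
PI chart (minterm → PIs covering it):
  0 | 00-00,0000-
  1 | 0-001,0000-
  4 | 0-100,00-00,001-0
  9 | 0-001  (sole → essential)
  12 | -1100,0-100
  15 | -1111  (sole → essential)
  28 | -1100,111-0
  30 | 111-0,1111-
Essential prime implicants: -1111, 0-001

NO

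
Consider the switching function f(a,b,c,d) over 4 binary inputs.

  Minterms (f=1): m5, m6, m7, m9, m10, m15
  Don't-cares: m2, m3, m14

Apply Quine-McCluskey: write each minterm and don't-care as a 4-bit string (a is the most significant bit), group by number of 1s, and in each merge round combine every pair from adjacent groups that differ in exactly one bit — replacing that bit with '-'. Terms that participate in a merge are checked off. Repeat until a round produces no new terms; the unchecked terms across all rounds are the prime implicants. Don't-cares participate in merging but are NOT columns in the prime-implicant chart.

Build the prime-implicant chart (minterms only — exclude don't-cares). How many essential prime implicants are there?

4

size-2^0 implicants → 0010(✓)  0011(✓)  0101(✓)  0110(✓)  0111(✓)  1001  1010(✓)  1110(✓)  1111(✓)
size-2^1 implicants → -010(✓)  -110(✓)  -111(✓)  0-10(✓)  0-11(✓)  001-(✓)  01-1  011-(✓)  1-10(✓)  111-(✓)
size-2^2 implicants → --10  -11-  0-1-
Unchecked terms (primes): --10, -11-, 0-1-, 01-1, 1001
Minterm coverage:
  m5 ⊆ 01-1 [E]
  m6 ⊆ --10,-11-,0-1-
  m7 ⊆ -11-,0-1-,01-1
  m9 ⊆ 1001 [E]
  m10 ⊆ --10 [E]
  m15 ⊆ -11- [E]
E = {--10, -11-, 01-1, 1001}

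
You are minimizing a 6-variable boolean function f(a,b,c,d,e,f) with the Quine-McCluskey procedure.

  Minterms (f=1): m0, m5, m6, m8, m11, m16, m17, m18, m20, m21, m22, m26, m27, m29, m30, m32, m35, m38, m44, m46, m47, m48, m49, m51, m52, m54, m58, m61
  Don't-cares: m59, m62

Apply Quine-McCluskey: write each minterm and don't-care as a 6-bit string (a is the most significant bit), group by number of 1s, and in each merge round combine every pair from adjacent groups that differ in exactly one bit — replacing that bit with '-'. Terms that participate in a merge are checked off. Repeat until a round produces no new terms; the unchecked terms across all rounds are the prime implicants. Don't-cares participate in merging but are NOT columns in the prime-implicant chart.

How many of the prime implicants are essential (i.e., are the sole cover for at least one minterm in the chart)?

9

[col 0] 000000*, 000101*, 000110*, 001000*, 001011*, 010000*, 010001*, 010010*, 010100*, 010101*, 010110*, 011010*, 011011*, 011101*, 011110*, 100000*, 100011*, 100110*, 101100*, 101110*, 101111*, 110000*, 110001*, 110011*, 110100*, 110110*, 111010*, 111011*, 111101*, 111110*
[col 1] -00000*, -00110*, -10000*, -10001*, -10100*, -10110*, -11010*, -11011*, -11101, -11110*, 0-0000*, 0-0101, 0-0110*, 0-1011, 00-000, 01-010*, 01-101, 01-110*, 010-00*, 010-01*, 010-10*, 0100-0*, 01000-*, 0101-0*, 01010-*, 011-10*, 01101-*, 1-0000*, 1-0011, 1-0110*, 1-1110*, 10-110*, 1011-0, 10111-, 11-011, 11-110*, 110-00*, 1100-1, 11000-*, 1101-0*, 111-10*, 11101-*
[col 2] --0000, --0110, -1-110, -10-00, -1000-, -101-0, -11-10, -1101-, 01--10, 010--0, 010-0-, 1--110
Prime implicants: --0000, --0110, -1-110, -10-00, -1000-, -101-0, -11-10, -1101-, -11101, 0-0101, 0-1011, 00-000, 01--10, 01-101, 010--0, 010-0-, 1--110, 1-0011, 1011-0, 10111-, 11-011, 1100-1
PI chart (minterm → PIs covering it):
  0 | --0000,00-000
  5 | 0-0101  (sole → essential)
  6 | --0110  (sole → essential)
  8 | 00-000  (sole → essential)
  11 | 0-1011  (sole → essential)
  16 | --0000,-10-00,-1000-,010--0,010-0-
  17 | -1000-,010-0-
  18 | 01--10,010--0
  20 | -10-00,-101-0,010--0,010-0-
  21 | 0-0101,01-101,010-0-
  22 | --0110,-1-110,-101-0,01--10,010--0
  26 | -11-10,-1101-,01--10
  27 | -1101-,0-1011
  29 | -11101,01-101
  30 | -1-110,-11-10,01--10
  32 | --0000  (sole → essential)
  35 | 1-0011  (sole → essential)
  38 | --0110,1--110
  44 | 1011-0  (sole → essential)
  46 | 1--110,1011-0,10111-
  47 | 10111-  (sole → essential)
  48 | --0000,-10-00,-1000-
  49 | -1000-,1100-1
  51 | 1-0011,11-011,1100-1
  52 | -10-00,-101-0
  54 | --0110,-1-110,-101-0,1--110
  58 | -11-10,-1101-
  61 | -11101  (sole → essential)
Essential prime implicants: --0000, --0110, -11101, 0-0101, 0-1011, 00-000, 1-0011, 1011-0, 10111-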